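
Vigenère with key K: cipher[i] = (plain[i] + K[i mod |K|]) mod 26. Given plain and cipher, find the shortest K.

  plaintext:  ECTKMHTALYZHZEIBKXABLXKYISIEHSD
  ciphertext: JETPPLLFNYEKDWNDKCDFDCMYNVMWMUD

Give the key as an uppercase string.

FCAFDES

  i= 0: J-E =  5 → F
  i= 1: E-C =  2 → C
  i= 2: T-T =  0 → A
  i= 3: P-K =  5 → F
  i= 4: P-M =  3 → D
  i= 5: L-H =  4 → E
  i= 6: L-T = 18 → S
  i= 7: F-A =  5 → F
  i= 8: N-L =  2 → C
  i= 9: Y-Y =  0 → A
  i=10: E-Z =  5 → F
  i=11: K-H =  3 → D
  i=12: D-Z =  4 → E
  i=13: W-E = 18 → S
  i=14: N-I =  5 → F
  i=15: D-B =  2 → C
  i=16: K-K =  0 → A
  i=17: C-X =  5 → F
  i=18: D-A =  3 → D
  i=19: F-B =  4 → E
  i=20: D-L = 18 → S
  i=21: C-X =  5 → F
  i=22: M-K =  2 → C
  i=23: Y-Y =  0 → A
  i=24: N-I =  5 → F
  i=25: V-S =  3 → D
  i=26: M-I =  4 → E
  i=27: W-E = 18 → S
  i=28: M-H =  5 → F
  i=29: U-S =  2 → C
  i=30: D-D =  0 → A
  shifts repeat with period 7: FCAFDES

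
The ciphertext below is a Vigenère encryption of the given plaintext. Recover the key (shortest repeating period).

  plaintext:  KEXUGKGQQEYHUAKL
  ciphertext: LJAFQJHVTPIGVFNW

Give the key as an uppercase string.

BFDLKZ

  i= 0: L-K =  1 → B
  i= 1: J-E =  5 → F
  i= 2: A-X =  3 → D
  i= 3: F-U = 11 → L
  i= 4: Q-G = 10 → K
  i= 5: J-K = 25 → Z
  i= 6: H-G =  1 → B
  i= 7: V-Q =  5 → F
  i= 8: T-Q =  3 → D
  i= 9: P-E = 11 → L
  i=10: I-Y = 10 → K
  i=11: G-H = 25 → Z
  i=12: V-U =  1 → B
  i=13: F-A =  5 → F
  i=14: N-K =  3 → D
  i=15: W-L = 11 → L
  shifts repeat with period 6: BFDLKZ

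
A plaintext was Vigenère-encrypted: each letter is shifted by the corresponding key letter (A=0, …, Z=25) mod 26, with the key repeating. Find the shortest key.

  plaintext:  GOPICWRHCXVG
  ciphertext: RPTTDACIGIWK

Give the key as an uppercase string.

LBE

  i= 0: R-G = 11 → L
  i= 1: P-O =  1 → B
  i= 2: T-P =  4 → E
  i= 3: T-I = 11 → L
  i= 4: D-C =  1 → B
  i= 5: A-W =  4 → E
  i= 6: C-R = 11 → L
  i= 7: I-H =  1 → B
  i= 8: G-C =  4 → E
  i= 9: I-X = 11 → L
  i=10: W-V =  1 → B
  i=11: K-G =  4 → E
  shifts repeat with period 3: LBE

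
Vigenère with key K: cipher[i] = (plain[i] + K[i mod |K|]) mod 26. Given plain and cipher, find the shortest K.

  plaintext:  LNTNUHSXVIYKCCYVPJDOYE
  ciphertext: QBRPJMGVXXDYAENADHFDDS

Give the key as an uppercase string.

FOYCP

  i= 0: Q-L =  5 → F
  i= 1: B-N = 14 → O
  i= 2: R-T = 24 → Y
  i= 3: P-N =  2 → C
  i= 4: J-U = 15 → P
  i= 5: M-H =  5 → F
  i= 6: G-S = 14 → O
  i= 7: V-X = 24 → Y
  i= 8: X-V =  2 → C
  i= 9: X-I = 15 → P
  i=10: D-Y =  5 → F
  i=11: Y-K = 14 → O
  i=12: A-C = 24 → Y
  i=13: E-C =  2 → C
  i=14: N-Y = 15 → P
  i=15: A-V =  5 → F
  i=16: D-P = 14 → O
  i=17: H-J = 24 → Y
  i=18: F-D =  2 → C
  i=19: D-O = 15 → P
  i=20: D-Y =  5 → F
  i=21: S-E = 14 → O
  shifts repeat with period 5: FOYCP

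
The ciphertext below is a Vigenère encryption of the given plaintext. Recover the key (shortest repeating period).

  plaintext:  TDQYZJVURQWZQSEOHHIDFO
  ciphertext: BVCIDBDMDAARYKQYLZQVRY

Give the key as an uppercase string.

ISMKES

  i= 0: B-T =  8 → I
  i= 1: V-D = 18 → S
  i= 2: C-Q = 12 → M
  i= 3: I-Y = 10 → K
  i= 4: D-Z =  4 → E
  i= 5: B-J = 18 → S
  i= 6: D-V =  8 → I
  i= 7: M-U = 18 → S
  i= 8: D-R = 12 → M
  i= 9: A-Q = 10 → K
  i=10: A-W =  4 → E
  i=11: R-Z = 18 → S
  i=12: Y-Q =  8 → I
  i=13: K-S = 18 → S
  i=14: Q-E = 12 → M
  i=15: Y-O = 10 → K
  i=16: L-H =  4 → E
  i=17: Z-H = 18 → S
  i=18: Q-I =  8 → I
  i=19: V-D = 18 → S
  i=20: R-F = 12 → M
  i=21: Y-O = 10 → K
  shifts repeat with period 6: ISMKES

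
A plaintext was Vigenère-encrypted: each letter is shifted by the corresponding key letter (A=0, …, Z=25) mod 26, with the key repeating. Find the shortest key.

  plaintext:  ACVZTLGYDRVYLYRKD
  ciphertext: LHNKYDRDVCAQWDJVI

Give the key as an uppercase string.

LFS

  i= 0: L-A = 11 → L
  i= 1: H-C =  5 → F
  i= 2: N-V = 18 → S
  i= 3: K-Z = 11 → L
  i= 4: Y-T =  5 → F
  i= 5: D-L = 18 → S
  i= 6: R-G = 11 → L
  i= 7: D-Y =  5 → F
  i= 8: V-D = 18 → S
  i= 9: C-R = 11 → L
  i=10: A-V =  5 → F
  i=11: Q-Y = 18 → S
  i=12: W-L = 11 → L
  i=13: D-Y =  5 → F
  i=14: J-R = 18 → S
  i=15: V-K = 11 → L
  i=16: I-D =  5 → F
  shifts repeat with period 3: LFS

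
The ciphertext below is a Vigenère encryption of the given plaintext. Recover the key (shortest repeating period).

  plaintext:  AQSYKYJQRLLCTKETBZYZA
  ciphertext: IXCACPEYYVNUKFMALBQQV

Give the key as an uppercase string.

  i= 0: I-A =  8 → I
  i= 1: X-Q =  7 → H
  i= 2: C-S = 10 → K
  i= 3: A-Y =  2 → C
  i= 4: C-K = 18 → S
  i= 5: P-Y = 17 → R
  i= 6: E-J = 21 → V
  i= 7: Y-Q =  8 → I
  i= 8: Y-R =  7 → H
  i= 9: V-L = 10 → K
  i=10: N-L =  2 → C
  i=11: U-C = 18 → S
  i=12: K-T = 17 → R
  i=13: F-K = 21 → V
  i=14: M-E =  8 → I
  i=15: A-T =  7 → H
  i=16: L-B = 10 → K
  i=17: B-Z =  2 → C
  i=18: Q-Y = 18 → S
  i=19: Q-Z = 17 → R
  i=20: V-A = 21 → V
  shifts repeat with period 7: IHKCSRV

IHKCSRV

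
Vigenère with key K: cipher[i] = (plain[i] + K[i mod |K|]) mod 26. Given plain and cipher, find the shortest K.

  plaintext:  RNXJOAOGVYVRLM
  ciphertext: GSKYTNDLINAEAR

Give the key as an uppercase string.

PFN

  i= 0: G-R = 15 → P
  i= 1: S-N =  5 → F
  i= 2: K-X = 13 → N
  i= 3: Y-J = 15 → P
  i= 4: T-O =  5 → F
  i= 5: N-A = 13 → N
  i= 6: D-O = 15 → P
  i= 7: L-G =  5 → F
  i= 8: I-V = 13 → N
  i= 9: N-Y = 15 → P
  i=10: A-V =  5 → F
  i=11: E-R = 13 → N
  i=12: A-L = 15 → P
  i=13: R-M =  5 → F
  shifts repeat with period 3: PFN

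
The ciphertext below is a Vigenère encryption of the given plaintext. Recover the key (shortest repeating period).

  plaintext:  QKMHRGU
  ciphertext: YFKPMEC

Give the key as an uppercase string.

IVY

  i= 0: Y-Q =  8 → I
  i= 1: F-K = 21 → V
  i= 2: K-M = 24 → Y
  i= 3: P-H =  8 → I
  i= 4: M-R = 21 → V
  i= 5: E-G = 24 → Y
  i= 6: C-U =  8 → I
  shifts repeat with period 3: IVY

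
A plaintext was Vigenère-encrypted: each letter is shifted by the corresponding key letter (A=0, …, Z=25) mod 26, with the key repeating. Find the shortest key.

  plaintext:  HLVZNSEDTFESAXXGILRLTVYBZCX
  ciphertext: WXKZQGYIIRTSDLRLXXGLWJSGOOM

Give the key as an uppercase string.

  i= 0: W-H = 15 → P
  i= 1: X-L = 12 → M
  i= 2: K-V = 15 → P
  i= 3: Z-Z =  0 → A
  i= 4: Q-N =  3 → D
  i= 5: G-S = 14 → O
  i= 6: Y-E = 20 → U
  i= 7: I-D =  5 → F
  i= 8: I-T = 15 → P
  i= 9: R-F = 12 → M
  i=10: T-E = 15 → P
  i=11: S-S =  0 → A
  i=12: D-A =  3 → D
  i=13: L-X = 14 → O
  i=14: R-X = 20 → U
  i=15: L-G =  5 → F
  i=16: X-I = 15 → P
  i=17: X-L = 12 → M
  i=18: G-R = 15 → P
  i=19: L-L =  0 → A
  i=20: W-T =  3 → D
  i=21: J-V = 14 → O
  i=22: S-Y = 20 → U
  i=23: G-B =  5 → F
  i=24: O-Z = 15 → P
  i=25: O-C = 12 → M
  i=26: M-X = 15 → P
  shifts repeat with period 8: PMPADOUF

PMPADOUF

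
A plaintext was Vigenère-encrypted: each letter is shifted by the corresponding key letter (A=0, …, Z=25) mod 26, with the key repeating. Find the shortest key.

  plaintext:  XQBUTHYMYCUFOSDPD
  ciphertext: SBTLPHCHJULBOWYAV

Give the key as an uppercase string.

  i= 0: S-X = 21 → V
  i= 1: B-Q = 11 → L
  i= 2: T-B = 18 → S
  i= 3: L-U = 17 → R
  i= 4: P-T = 22 → W
  i= 5: H-H =  0 → A
  i= 6: C-Y =  4 → E
  i= 7: H-M = 21 → V
  i= 8: J-Y = 11 → L
  i= 9: U-C = 18 → S
  i=10: L-U = 17 → R
  i=11: B-F = 22 → W
  i=12: O-O =  0 → A
  i=13: W-S =  4 → E
  i=14: Y-D = 21 → V
  i=15: A-P = 11 → L
  i=16: V-D = 18 → S
  shifts repeat with period 7: VLSRWAE

VLSRWAE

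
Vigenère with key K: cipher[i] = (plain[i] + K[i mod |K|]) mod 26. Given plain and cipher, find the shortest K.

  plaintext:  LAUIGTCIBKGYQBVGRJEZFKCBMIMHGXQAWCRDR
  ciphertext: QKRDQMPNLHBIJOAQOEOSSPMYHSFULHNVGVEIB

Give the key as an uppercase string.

FKXVKTN

  i= 0: Q-L =  5 → F
  i= 1: K-A = 10 → K
  i= 2: R-U = 23 → X
  i= 3: D-I = 21 → V
  i= 4: Q-G = 10 → K
  i= 5: M-T = 19 → T
  i= 6: P-C = 13 → N
  i= 7: N-I =  5 → F
  i= 8: L-B = 10 → K
  i= 9: H-K = 23 → X
  i=10: B-G = 21 → V
  i=11: I-Y = 10 → K
  i=12: J-Q = 19 → T
  i=13: O-B = 13 → N
  i=14: A-V =  5 → F
  i=15: Q-G = 10 → K
  i=16: O-R = 23 → X
  i=17: E-J = 21 → V
  i=18: O-E = 10 → K
  i=19: S-Z = 19 → T
  i=20: S-F = 13 → N
  i=21: P-K =  5 → F
  i=22: M-C = 10 → K
  i=23: Y-B = 23 → X
  i=24: H-M = 21 → V
  i=25: S-I = 10 → K
  i=26: F-M = 19 → T
  i=27: U-H = 13 → N
  i=28: L-G =  5 → F
  i=29: H-X = 10 → K
  i=30: N-Q = 23 → X
  i=31: V-A = 21 → V
  i=32: G-W = 10 → K
  i=33: V-C = 19 → T
  i=34: E-R = 13 → N
  i=35: I-D =  5 → F
  i=36: B-R = 10 → K
  shifts repeat with period 7: FKXVKTN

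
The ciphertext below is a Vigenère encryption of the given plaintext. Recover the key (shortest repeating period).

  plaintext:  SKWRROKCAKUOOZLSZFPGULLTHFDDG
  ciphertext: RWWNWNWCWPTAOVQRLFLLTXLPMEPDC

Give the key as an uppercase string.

  i= 0: R-S = 25 → Z
  i= 1: W-K = 12 → M
  i= 2: W-W =  0 → A
  i= 3: N-R = 22 → W
  i= 4: W-R =  5 → F
  i= 5: N-O = 25 → Z
  i= 6: W-K = 12 → M
  i= 7: C-C =  0 → A
  i= 8: W-A = 22 → W
  i= 9: P-K =  5 → F
  i=10: T-U = 25 → Z
  i=11: A-O = 12 → M
  i=12: O-O =  0 → A
  i=13: V-Z = 22 → W
  i=14: Q-L =  5 → F
  i=15: R-S = 25 → Z
  i=16: L-Z = 12 → M
  i=17: F-F =  0 → A
  i=18: L-P = 22 → W
  i=19: L-G =  5 → F
  i=20: T-U = 25 → Z
  i=21: X-L = 12 → M
  i=22: L-L =  0 → A
  i=23: P-T = 22 → W
  i=24: M-H =  5 → F
  i=25: E-F = 25 → Z
  i=26: P-D = 12 → M
  i=27: D-D =  0 → A
  i=28: C-G = 22 → W
  shifts repeat with period 5: ZMAWF

ZMAWF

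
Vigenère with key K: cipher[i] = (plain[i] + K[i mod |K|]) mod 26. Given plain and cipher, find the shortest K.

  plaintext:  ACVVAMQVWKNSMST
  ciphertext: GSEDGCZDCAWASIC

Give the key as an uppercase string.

  i= 0: G-A =  6 → G
  i= 1: S-C = 16 → Q
  i= 2: E-V =  9 → J
  i= 3: D-V =  8 → I
  i= 4: G-A =  6 → G
  i= 5: C-M = 16 → Q
  i= 6: Z-Q =  9 → J
  i= 7: D-V =  8 → I
  i= 8: C-W =  6 → G
  i= 9: A-K = 16 → Q
  i=10: W-N =  9 → J
  i=11: A-S =  8 → I
  i=12: S-M =  6 → G
  i=13: I-S = 16 → Q
  i=14: C-T =  9 → J
  shifts repeat with period 4: GQJI

GQJI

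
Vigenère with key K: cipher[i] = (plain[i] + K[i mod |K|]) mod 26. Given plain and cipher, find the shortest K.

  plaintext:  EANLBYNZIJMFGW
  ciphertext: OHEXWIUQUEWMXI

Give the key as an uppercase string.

KHRMV

  i= 0: O-E = 10 → K
  i= 1: H-A =  7 → H
  i= 2: E-N = 17 → R
  i= 3: X-L = 12 → M
  i= 4: W-B = 21 → V
  i= 5: I-Y = 10 → K
  i= 6: U-N =  7 → H
  i= 7: Q-Z = 17 → R
  i= 8: U-I = 12 → M
  i= 9: E-J = 21 → V
  i=10: W-M = 10 → K
  i=11: M-F =  7 → H
  i=12: X-G = 17 → R
  i=13: I-W = 12 → M
  shifts repeat with period 5: KHRMV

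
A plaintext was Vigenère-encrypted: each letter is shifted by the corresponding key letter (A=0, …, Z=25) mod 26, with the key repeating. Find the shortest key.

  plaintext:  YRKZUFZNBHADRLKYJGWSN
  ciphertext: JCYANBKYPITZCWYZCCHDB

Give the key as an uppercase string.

LLOBTW

  i= 0: J-Y = 11 → L
  i= 1: C-R = 11 → L
  i= 2: Y-K = 14 → O
  i= 3: A-Z =  1 → B
  i= 4: N-U = 19 → T
  i= 5: B-F = 22 → W
  i= 6: K-Z = 11 → L
  i= 7: Y-N = 11 → L
  i= 8: P-B = 14 → O
  i= 9: I-H =  1 → B
  i=10: T-A = 19 → T
  i=11: Z-D = 22 → W
  i=12: C-R = 11 → L
  i=13: W-L = 11 → L
  i=14: Y-K = 14 → O
  i=15: Z-Y =  1 → B
  i=16: C-J = 19 → T
  i=17: C-G = 22 → W
  i=18: H-W = 11 → L
  i=19: D-S = 11 → L
  i=20: B-N = 14 → O
  shifts repeat with period 6: LLOBTW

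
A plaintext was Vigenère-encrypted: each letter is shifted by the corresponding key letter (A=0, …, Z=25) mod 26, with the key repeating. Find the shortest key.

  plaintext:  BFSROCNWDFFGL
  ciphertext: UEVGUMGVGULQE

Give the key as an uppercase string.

TZDPGK

  i= 0: U-B = 19 → T
  i= 1: E-F = 25 → Z
  i= 2: V-S =  3 → D
  i= 3: G-R = 15 → P
  i= 4: U-O =  6 → G
  i= 5: M-C = 10 → K
  i= 6: G-N = 19 → T
  i= 7: V-W = 25 → Z
  i= 8: G-D =  3 → D
  i= 9: U-F = 15 → P
  i=10: L-F =  6 → G
  i=11: Q-G = 10 → K
  i=12: E-L = 19 → T
  shifts repeat with period 6: TZDPGK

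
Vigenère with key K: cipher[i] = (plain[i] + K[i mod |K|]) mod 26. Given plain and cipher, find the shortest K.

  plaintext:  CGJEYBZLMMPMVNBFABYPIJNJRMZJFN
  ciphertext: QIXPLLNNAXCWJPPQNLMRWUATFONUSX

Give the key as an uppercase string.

OCOLNK

  i= 0: Q-C = 14 → O
  i= 1: I-G =  2 → C
  i= 2: X-J = 14 → O
  i= 3: P-E = 11 → L
  i= 4: L-Y = 13 → N
  i= 5: L-B = 10 → K
  i= 6: N-Z = 14 → O
  i= 7: N-L =  2 → C
  i= 8: A-M = 14 → O
  i= 9: X-M = 11 → L
  i=10: C-P = 13 → N
  i=11: W-M = 10 → K
  i=12: J-V = 14 → O
  i=13: P-N =  2 → C
  i=14: P-B = 14 → O
  i=15: Q-F = 11 → L
  i=16: N-A = 13 → N
  i=17: L-B = 10 → K
  i=18: M-Y = 14 → O
  i=19: R-P =  2 → C
  i=20: W-I = 14 → O
  i=21: U-J = 11 → L
  i=22: A-N = 13 → N
  i=23: T-J = 10 → K
  i=24: F-R = 14 → O
  i=25: O-M =  2 → C
  i=26: N-Z = 14 → O
  i=27: U-J = 11 → L
  i=28: S-F = 13 → N
  i=29: X-N = 10 → K
  shifts repeat with period 6: OCOLNK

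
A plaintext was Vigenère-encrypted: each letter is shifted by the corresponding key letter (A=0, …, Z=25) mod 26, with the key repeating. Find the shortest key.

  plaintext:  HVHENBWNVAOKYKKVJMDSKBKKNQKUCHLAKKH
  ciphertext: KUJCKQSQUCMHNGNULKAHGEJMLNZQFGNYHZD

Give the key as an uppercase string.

  i= 0: K-H =  3 → D
  i= 1: U-V = 25 → Z
  i= 2: J-H =  2 → C
  i= 3: C-E = 24 → Y
  i= 4: K-N = 23 → X
  i= 5: Q-B = 15 → P
  i= 6: S-W = 22 → W
  i= 7: Q-N =  3 → D
  i= 8: U-V = 25 → Z
  i= 9: C-A =  2 → C
  i=10: M-O = 24 → Y
  i=11: H-K = 23 → X
  i=12: N-Y = 15 → P
  i=13: G-K = 22 → W
  i=14: N-K =  3 → D
  i=15: U-V = 25 → Z
  i=16: L-J =  2 → C
  i=17: K-M = 24 → Y
  i=18: A-D = 23 → X
  i=19: H-S = 15 → P
  i=20: G-K = 22 → W
  i=21: E-B =  3 → D
  i=22: J-K = 25 → Z
  i=23: M-K =  2 → C
  i=24: L-N = 24 → Y
  i=25: N-Q = 23 → X
  i=26: Z-K = 15 → P
  i=27: Q-U = 22 → W
  i=28: F-C =  3 → D
  i=29: G-H = 25 → Z
  i=30: N-L =  2 → C
  i=31: Y-A = 24 → Y
  i=32: H-K = 23 → X
  i=33: Z-K = 15 → P
  i=34: D-H = 22 → W
  shifts repeat with period 7: DZCYXPW

DZCYXPW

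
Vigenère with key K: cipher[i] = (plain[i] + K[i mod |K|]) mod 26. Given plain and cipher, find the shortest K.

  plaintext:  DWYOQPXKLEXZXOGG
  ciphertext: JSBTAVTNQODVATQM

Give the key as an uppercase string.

GWDFK

  i= 0: J-D =  6 → G
  i= 1: S-W = 22 → W
  i= 2: B-Y =  3 → D
  i= 3: T-O =  5 → F
  i= 4: A-Q = 10 → K
  i= 5: V-P =  6 → G
  i= 6: T-X = 22 → W
  i= 7: N-K =  3 → D
  i= 8: Q-L =  5 → F
  i= 9: O-E = 10 → K
  i=10: D-X =  6 → G
  i=11: V-Z = 22 → W
  i=12: A-X =  3 → D
  i=13: T-O =  5 → F
  i=14: Q-G = 10 → K
  i=15: M-G =  6 → G
  shifts repeat with period 5: GWDFK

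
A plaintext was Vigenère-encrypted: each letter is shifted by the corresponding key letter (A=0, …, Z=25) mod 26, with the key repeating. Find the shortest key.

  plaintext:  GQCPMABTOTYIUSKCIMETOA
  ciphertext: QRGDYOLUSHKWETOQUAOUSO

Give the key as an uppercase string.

  i= 0: Q-G = 10 → K
  i= 1: R-Q =  1 → B
  i= 2: G-C =  4 → E
  i= 3: D-P = 14 → O
  i= 4: Y-M = 12 → M
  i= 5: O-A = 14 → O
  i= 6: L-B = 10 → K
  i= 7: U-T =  1 → B
  i= 8: S-O =  4 → E
  i= 9: H-T = 14 → O
  i=10: K-Y = 12 → M
  i=11: W-I = 14 → O
  i=12: E-U = 10 → K
  i=13: T-S =  1 → B
  i=14: O-K =  4 → E
  i=15: Q-C = 14 → O
  i=16: U-I = 12 → M
  i=17: A-M = 14 → O
  i=18: O-E = 10 → K
  i=19: U-T =  1 → B
  i=20: S-O =  4 → E
  i=21: O-A = 14 → O
  shifts repeat with period 6: KBEOMO

KBEOMO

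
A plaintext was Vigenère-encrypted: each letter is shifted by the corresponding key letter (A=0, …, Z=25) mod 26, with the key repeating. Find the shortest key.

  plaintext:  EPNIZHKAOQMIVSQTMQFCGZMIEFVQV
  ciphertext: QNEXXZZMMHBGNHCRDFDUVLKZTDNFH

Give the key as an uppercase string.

  i= 0: Q-E = 12 → M
  i= 1: N-P = 24 → Y
  i= 2: E-N = 17 → R
  i= 3: X-I = 15 → P
  i= 4: X-Z = 24 → Y
  i= 5: Z-H = 18 → S
  i= 6: Z-K = 15 → P
  i= 7: M-A = 12 → M
  i= 8: M-O = 24 → Y
  i= 9: H-Q = 17 → R
  i=10: B-M = 15 → P
  i=11: G-I = 24 → Y
  i=12: N-V = 18 → S
  i=13: H-S = 15 → P
  i=14: C-Q = 12 → M
  i=15: R-T = 24 → Y
  i=16: D-M = 17 → R
  i=17: F-Q = 15 → P
  i=18: D-F = 24 → Y
  i=19: U-C = 18 → S
  i=20: V-G = 15 → P
  i=21: L-Z = 12 → M
  i=22: K-M = 24 → Y
  i=23: Z-I = 17 → R
  i=24: T-E = 15 → P
  i=25: D-F = 24 → Y
  i=26: N-V = 18 → S
  i=27: F-Q = 15 → P
  i=28: H-V = 12 → M
  shifts repeat with period 7: MYRPYSP

MYRPYSP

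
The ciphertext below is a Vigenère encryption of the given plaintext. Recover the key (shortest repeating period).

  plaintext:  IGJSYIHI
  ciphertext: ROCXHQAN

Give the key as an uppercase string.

  i= 0: R-I =  9 → J
  i= 1: O-G =  8 → I
  i= 2: C-J = 19 → T
  i= 3: X-S =  5 → F
  i= 4: H-Y =  9 → J
  i= 5: Q-I =  8 → I
  i= 6: A-H = 19 → T
  i= 7: N-I =  5 → F
  shifts repeat with period 4: JITF

JITF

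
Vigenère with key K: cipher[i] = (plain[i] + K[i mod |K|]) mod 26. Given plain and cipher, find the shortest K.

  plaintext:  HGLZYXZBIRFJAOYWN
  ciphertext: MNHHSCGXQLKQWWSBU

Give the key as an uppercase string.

  i= 0: M-H =  5 → F
  i= 1: N-G =  7 → H
  i= 2: H-L = 22 → W
  i= 3: H-Z =  8 → I
  i= 4: S-Y = 20 → U
  i= 5: C-X =  5 → F
  i= 6: G-Z =  7 → H
  i= 7: X-B = 22 → W
  i= 8: Q-I =  8 → I
  i= 9: L-R = 20 → U
  i=10: K-F =  5 → F
  i=11: Q-J =  7 → H
  i=12: W-A = 22 → W
  i=13: W-O =  8 → I
  i=14: S-Y = 20 → U
  i=15: B-W =  5 → F
  i=16: U-N =  7 → H
  shifts repeat with period 5: FHWIU

FHWIU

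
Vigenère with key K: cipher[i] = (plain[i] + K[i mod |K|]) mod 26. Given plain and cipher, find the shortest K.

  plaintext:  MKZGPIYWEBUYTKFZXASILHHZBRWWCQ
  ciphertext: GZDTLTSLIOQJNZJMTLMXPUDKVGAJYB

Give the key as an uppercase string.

  i= 0: G-M = 20 → U
  i= 1: Z-K = 15 → P
  i= 2: D-Z =  4 → E
  i= 3: T-G = 13 → N
  i= 4: L-P = 22 → W
  i= 5: T-I = 11 → L
  i= 6: S-Y = 20 → U
  i= 7: L-W = 15 → P
  i= 8: I-E =  4 → E
  i= 9: O-B = 13 → N
  i=10: Q-U = 22 → W
  i=11: J-Y = 11 → L
  i=12: N-T = 20 → U
  i=13: Z-K = 15 → P
  i=14: J-F =  4 → E
  i=15: M-Z = 13 → N
  i=16: T-X = 22 → W
  i=17: L-A = 11 → L
  i=18: M-S = 20 → U
  i=19: X-I = 15 → P
  i=20: P-L =  4 → E
  i=21: U-H = 13 → N
  i=22: D-H = 22 → W
  i=23: K-Z = 11 → L
  i=24: V-B = 20 → U
  i=25: G-R = 15 → P
  i=26: A-W =  4 → E
  i=27: J-W = 13 → N
  i=28: Y-C = 22 → W
  i=29: B-Q = 11 → L
  shifts repeat with period 6: UPENWL

UPENWL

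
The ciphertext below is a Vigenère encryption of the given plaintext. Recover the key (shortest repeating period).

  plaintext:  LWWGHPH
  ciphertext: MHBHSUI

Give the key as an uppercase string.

  i= 0: M-L =  1 → B
  i= 1: H-W = 11 → L
  i= 2: B-W =  5 → F
  i= 3: H-G =  1 → B
  i= 4: S-H = 11 → L
  i= 5: U-P =  5 → F
  i= 6: I-H =  1 → B
  shifts repeat with period 3: BLF

BLF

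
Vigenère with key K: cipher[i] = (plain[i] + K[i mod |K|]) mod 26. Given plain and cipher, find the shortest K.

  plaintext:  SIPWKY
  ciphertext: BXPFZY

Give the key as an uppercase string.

JPA

  i= 0: B-S =  9 → J
  i= 1: X-I = 15 → P
  i= 2: P-P =  0 → A
  i= 3: F-W =  9 → J
  i= 4: Z-K = 15 → P
  i= 5: Y-Y =  0 → A
  shifts repeat with period 3: JPA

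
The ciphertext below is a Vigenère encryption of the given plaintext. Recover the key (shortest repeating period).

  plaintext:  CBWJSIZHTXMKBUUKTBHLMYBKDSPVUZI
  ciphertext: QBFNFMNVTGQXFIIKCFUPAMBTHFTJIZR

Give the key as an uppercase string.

  i= 0: Q-C = 14 → O
  i= 1: B-B =  0 → A
  i= 2: F-W =  9 → J
  i= 3: N-J =  4 → E
  i= 4: F-S = 13 → N
  i= 5: M-I =  4 → E
  i= 6: N-Z = 14 → O
  i= 7: V-H = 14 → O
  i= 8: T-T =  0 → A
  i= 9: G-X =  9 → J
  i=10: Q-M =  4 → E
  i=11: X-K = 13 → N
  i=12: F-B =  4 → E
  i=13: I-U = 14 → O
  i=14: I-U = 14 → O
  i=15: K-K =  0 → A
  i=16: C-T =  9 → J
  i=17: F-B =  4 → E
  i=18: U-H = 13 → N
  i=19: P-L =  4 → E
  i=20: A-M = 14 → O
  i=21: M-Y = 14 → O
  i=22: B-B =  0 → A
  i=23: T-K =  9 → J
  i=24: H-D =  4 → E
  i=25: F-S = 13 → N
  i=26: T-P =  4 → E
  i=27: J-V = 14 → O
  i=28: I-U = 14 → O
  i=29: Z-Z =  0 → A
  i=30: R-I =  9 → J
  shifts repeat with period 7: OAJENEO

OAJENEO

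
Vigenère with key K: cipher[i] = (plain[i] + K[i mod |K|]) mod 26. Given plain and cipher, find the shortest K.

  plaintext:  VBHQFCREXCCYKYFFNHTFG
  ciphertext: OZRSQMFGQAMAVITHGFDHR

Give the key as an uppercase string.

  i= 0: O-V = 19 → T
  i= 1: Z-B = 24 → Y
  i= 2: R-H = 10 → K
  i= 3: S-Q =  2 → C
  i= 4: Q-F = 11 → L
  i= 5: M-C = 10 → K
  i= 6: F-R = 14 → O
  i= 7: G-E =  2 → C
  i= 8: Q-X = 19 → T
  i= 9: A-C = 24 → Y
  i=10: M-C = 10 → K
  i=11: A-Y =  2 → C
  i=12: V-K = 11 → L
  i=13: I-Y = 10 → K
  i=14: T-F = 14 → O
  i=15: H-F =  2 → C
  i=16: G-N = 19 → T
  i=17: F-H = 24 → Y
  i=18: D-T = 10 → K
  i=19: H-F =  2 → C
  i=20: R-G = 11 → L
  shifts repeat with period 8: TYKCLKOC

TYKCLKOC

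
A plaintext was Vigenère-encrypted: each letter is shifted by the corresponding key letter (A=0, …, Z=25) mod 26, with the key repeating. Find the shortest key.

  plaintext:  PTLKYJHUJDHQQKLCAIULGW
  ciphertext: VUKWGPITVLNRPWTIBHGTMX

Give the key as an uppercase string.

GBZMI

  i= 0: V-P =  6 → G
  i= 1: U-T =  1 → B
  i= 2: K-L = 25 → Z
  i= 3: W-K = 12 → M
  i= 4: G-Y =  8 → I
  i= 5: P-J =  6 → G
  i= 6: I-H =  1 → B
  i= 7: T-U = 25 → Z
  i= 8: V-J = 12 → M
  i= 9: L-D =  8 → I
  i=10: N-H =  6 → G
  i=11: R-Q =  1 → B
  i=12: P-Q = 25 → Z
  i=13: W-K = 12 → M
  i=14: T-L =  8 → I
  i=15: I-C =  6 → G
  i=16: B-A =  1 → B
  i=17: H-I = 25 → Z
  i=18: G-U = 12 → M
  i=19: T-L =  8 → I
  i=20: M-G =  6 → G
  i=21: X-W =  1 → B
  shifts repeat with period 5: GBZMI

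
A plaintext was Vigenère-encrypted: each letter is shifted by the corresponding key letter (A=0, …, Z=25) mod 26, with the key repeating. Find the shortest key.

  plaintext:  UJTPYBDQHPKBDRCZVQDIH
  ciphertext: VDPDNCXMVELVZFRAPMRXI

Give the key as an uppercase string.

BUWOP

  i= 0: V-U =  1 → B
  i= 1: D-J = 20 → U
  i= 2: P-T = 22 → W
  i= 3: D-P = 14 → O
  i= 4: N-Y = 15 → P
  i= 5: C-B =  1 → B
  i= 6: X-D = 20 → U
  i= 7: M-Q = 22 → W
  i= 8: V-H = 14 → O
  i= 9: E-P = 15 → P
  i=10: L-K =  1 → B
  i=11: V-B = 20 → U
  i=12: Z-D = 22 → W
  i=13: F-R = 14 → O
  i=14: R-C = 15 → P
  i=15: A-Z =  1 → B
  i=16: P-V = 20 → U
  i=17: M-Q = 22 → W
  i=18: R-D = 14 → O
  i=19: X-I = 15 → P
  i=20: I-H =  1 → B
  shifts repeat with period 5: BUWOP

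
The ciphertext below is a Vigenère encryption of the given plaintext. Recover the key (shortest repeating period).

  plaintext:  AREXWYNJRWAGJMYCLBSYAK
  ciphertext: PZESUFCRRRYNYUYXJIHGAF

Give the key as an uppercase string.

PIAVYH

  i= 0: P-A = 15 → P
  i= 1: Z-R =  8 → I
  i= 2: E-E =  0 → A
  i= 3: S-X = 21 → V
  i= 4: U-W = 24 → Y
  i= 5: F-Y =  7 → H
  i= 6: C-N = 15 → P
  i= 7: R-J =  8 → I
  i= 8: R-R =  0 → A
  i= 9: R-W = 21 → V
  i=10: Y-A = 24 → Y
  i=11: N-G =  7 → H
  i=12: Y-J = 15 → P
  i=13: U-M =  8 → I
  i=14: Y-Y =  0 → A
  i=15: X-C = 21 → V
  i=16: J-L = 24 → Y
  i=17: I-B =  7 → H
  i=18: H-S = 15 → P
  i=19: G-Y =  8 → I
  i=20: A-A =  0 → A
  i=21: F-K = 21 → V
  shifts repeat with period 6: PIAVYH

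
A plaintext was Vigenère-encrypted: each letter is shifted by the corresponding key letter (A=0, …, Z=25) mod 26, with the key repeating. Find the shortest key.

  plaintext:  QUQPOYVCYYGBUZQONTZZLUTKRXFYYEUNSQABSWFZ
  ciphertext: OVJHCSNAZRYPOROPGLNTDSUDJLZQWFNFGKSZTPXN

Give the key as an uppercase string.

  i= 0: O-Q = 24 → Y
  i= 1: V-U =  1 → B
  i= 2: J-Q = 19 → T
  i= 3: H-P = 18 → S
  i= 4: C-O = 14 → O
  i= 5: S-Y = 20 → U
  i= 6: N-V = 18 → S
  i= 7: A-C = 24 → Y
  i= 8: Z-Y =  1 → B
  i= 9: R-Y = 19 → T
  i=10: Y-G = 18 → S
  i=11: P-B = 14 → O
  i=12: O-U = 20 → U
  i=13: R-Z = 18 → S
  i=14: O-Q = 24 → Y
  i=15: P-O =  1 → B
  i=16: G-N = 19 → T
  i=17: L-T = 18 → S
  i=18: N-Z = 14 → O
  i=19: T-Z = 20 → U
  i=20: D-L = 18 → S
  i=21: S-U = 24 → Y
  i=22: U-T =  1 → B
  i=23: D-K = 19 → T
  i=24: J-R = 18 → S
  i=25: L-X = 14 → O
  i=26: Z-F = 20 → U
  i=27: Q-Y = 18 → S
  i=28: W-Y = 24 → Y
  i=29: F-E =  1 → B
  i=30: N-U = 19 → T
  i=31: F-N = 18 → S
  i=32: G-S = 14 → O
  i=33: K-Q = 20 → U
  i=34: S-A = 18 → S
  i=35: Z-B = 24 → Y
  i=36: T-S =  1 → B
  i=37: P-W = 19 → T
  i=38: X-F = 18 → S
  i=39: N-Z = 14 → O
  shifts repeat with period 7: YBTSOUS

YBTSOUS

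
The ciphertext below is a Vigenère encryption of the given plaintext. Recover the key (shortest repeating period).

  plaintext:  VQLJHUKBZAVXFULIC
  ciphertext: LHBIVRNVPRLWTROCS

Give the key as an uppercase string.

QRQZOXDU

  i= 0: L-V = 16 → Q
  i= 1: H-Q = 17 → R
  i= 2: B-L = 16 → Q
  i= 3: I-J = 25 → Z
  i= 4: V-H = 14 → O
  i= 5: R-U = 23 → X
  i= 6: N-K =  3 → D
  i= 7: V-B = 20 → U
  i= 8: P-Z = 16 → Q
  i= 9: R-A = 17 → R
  i=10: L-V = 16 → Q
  i=11: W-X = 25 → Z
  i=12: T-F = 14 → O
  i=13: R-U = 23 → X
  i=14: O-L =  3 → D
  i=15: C-I = 20 → U
  i=16: S-C = 16 → Q
  shifts repeat with period 8: QRQZOXDU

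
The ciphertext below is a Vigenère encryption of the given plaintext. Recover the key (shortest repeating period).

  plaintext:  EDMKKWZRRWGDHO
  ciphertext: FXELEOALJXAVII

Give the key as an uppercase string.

BUS

  i= 0: F-E =  1 → B
  i= 1: X-D = 20 → U
  i= 2: E-M = 18 → S
  i= 3: L-K =  1 → B
  i= 4: E-K = 20 → U
  i= 5: O-W = 18 → S
  i= 6: A-Z =  1 → B
  i= 7: L-R = 20 → U
  i= 8: J-R = 18 → S
  i= 9: X-W =  1 → B
  i=10: A-G = 20 → U
  i=11: V-D = 18 → S
  i=12: I-H =  1 → B
  i=13: I-O = 20 → U
  shifts repeat with period 3: BUS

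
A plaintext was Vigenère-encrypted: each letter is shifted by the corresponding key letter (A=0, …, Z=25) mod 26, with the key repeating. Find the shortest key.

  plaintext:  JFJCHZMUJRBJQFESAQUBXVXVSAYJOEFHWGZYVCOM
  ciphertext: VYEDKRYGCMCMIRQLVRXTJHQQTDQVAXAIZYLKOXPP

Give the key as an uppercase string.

  i= 0: V-J = 12 → M
  i= 1: Y-F = 19 → T
  i= 2: E-J = 21 → V
  i= 3: D-C =  1 → B
  i= 4: K-H =  3 → D
  i= 5: R-Z = 18 → S
  i= 6: Y-M = 12 → M
  i= 7: G-U = 12 → M
  i= 8: C-J = 19 → T
  i= 9: M-R = 21 → V
  i=10: C-B =  1 → B
  i=11: M-J =  3 → D
  i=12: I-Q = 18 → S
  i=13: R-F = 12 → M
  i=14: Q-E = 12 → M
  i=15: L-S = 19 → T
  i=16: V-A = 21 → V
  i=17: R-Q =  1 → B
  i=18: X-U =  3 → D
  i=19: T-B = 18 → S
  i=20: J-X = 12 → M
  i=21: H-V = 12 → M
  i=22: Q-X = 19 → T
  i=23: Q-V = 21 → V
  i=24: T-S =  1 → B
  i=25: D-A =  3 → D
  i=26: Q-Y = 18 → S
  i=27: V-J = 12 → M
  i=28: A-O = 12 → M
  i=29: X-E = 19 → T
  i=30: A-F = 21 → V
  i=31: I-H =  1 → B
  i=32: Z-W =  3 → D
  i=33: Y-G = 18 → S
  i=34: L-Z = 12 → M
  i=35: K-Y = 12 → M
  i=36: O-V = 19 → T
  i=37: X-C = 21 → V
  i=38: P-O =  1 → B
  i=39: P-M =  3 → D
  shifts repeat with period 7: MTVBDSM

MTVBDSM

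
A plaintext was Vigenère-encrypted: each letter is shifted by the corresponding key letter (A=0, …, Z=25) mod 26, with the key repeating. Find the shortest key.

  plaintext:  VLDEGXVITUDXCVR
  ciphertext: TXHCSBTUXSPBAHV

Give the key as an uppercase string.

  i= 0: T-V = 24 → Y
  i= 1: X-L = 12 → M
  i= 2: H-D =  4 → E
  i= 3: C-E = 24 → Y
  i= 4: S-G = 12 → M
  i= 5: B-X =  4 → E
  i= 6: T-V = 24 → Y
  i= 7: U-I = 12 → M
  i= 8: X-T =  4 → E
  i= 9: S-U = 24 → Y
  i=10: P-D = 12 → M
  i=11: B-X =  4 → E
  i=12: A-C = 24 → Y
  i=13: H-V = 12 → M
  i=14: V-R =  4 → E
  shifts repeat with period 3: YME

YME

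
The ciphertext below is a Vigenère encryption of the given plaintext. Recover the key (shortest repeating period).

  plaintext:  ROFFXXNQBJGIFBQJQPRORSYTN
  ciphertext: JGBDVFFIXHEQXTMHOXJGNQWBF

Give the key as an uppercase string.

SSWYYI

  i= 0: J-R = 18 → S
  i= 1: G-O = 18 → S
  i= 2: B-F = 22 → W
  i= 3: D-F = 24 → Y
  i= 4: V-X = 24 → Y
  i= 5: F-X =  8 → I
  i= 6: F-N = 18 → S
  i= 7: I-Q = 18 → S
  i= 8: X-B = 22 → W
  i= 9: H-J = 24 → Y
  i=10: E-G = 24 → Y
  i=11: Q-I =  8 → I
  i=12: X-F = 18 → S
  i=13: T-B = 18 → S
  i=14: M-Q = 22 → W
  i=15: H-J = 24 → Y
  i=16: O-Q = 24 → Y
  i=17: X-P =  8 → I
  i=18: J-R = 18 → S
  i=19: G-O = 18 → S
  i=20: N-R = 22 → W
  i=21: Q-S = 24 → Y
  i=22: W-Y = 24 → Y
  i=23: B-T =  8 → I
  i=24: F-N = 18 → S
  shifts repeat with period 6: SSWYYI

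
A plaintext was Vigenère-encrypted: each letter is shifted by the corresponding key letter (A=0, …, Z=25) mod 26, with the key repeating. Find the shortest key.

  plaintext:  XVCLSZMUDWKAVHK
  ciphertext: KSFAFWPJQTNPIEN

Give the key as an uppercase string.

NXDP

  i= 0: K-X = 13 → N
  i= 1: S-V = 23 → X
  i= 2: F-C =  3 → D
  i= 3: A-L = 15 → P
  i= 4: F-S = 13 → N
  i= 5: W-Z = 23 → X
  i= 6: P-M =  3 → D
  i= 7: J-U = 15 → P
  i= 8: Q-D = 13 → N
  i= 9: T-W = 23 → X
  i=10: N-K =  3 → D
  i=11: P-A = 15 → P
  i=12: I-V = 13 → N
  i=13: E-H = 23 → X
  i=14: N-K =  3 → D
  shifts repeat with period 4: NXDP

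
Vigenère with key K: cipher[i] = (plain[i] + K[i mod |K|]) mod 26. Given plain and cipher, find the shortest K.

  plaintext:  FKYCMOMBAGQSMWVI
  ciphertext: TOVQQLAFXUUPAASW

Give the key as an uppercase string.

  i= 0: T-F = 14 → O
  i= 1: O-K =  4 → E
  i= 2: V-Y = 23 → X
  i= 3: Q-C = 14 → O
  i= 4: Q-M =  4 → E
  i= 5: L-O = 23 → X
  i= 6: A-M = 14 → O
  i= 7: F-B =  4 → E
  i= 8: X-A = 23 → X
  i= 9: U-G = 14 → O
  i=10: U-Q =  4 → E
  i=11: P-S = 23 → X
  i=12: A-M = 14 → O
  i=13: A-W =  4 → E
  i=14: S-V = 23 → X
  i=15: W-I = 14 → O
  shifts repeat with period 3: OEX

OEX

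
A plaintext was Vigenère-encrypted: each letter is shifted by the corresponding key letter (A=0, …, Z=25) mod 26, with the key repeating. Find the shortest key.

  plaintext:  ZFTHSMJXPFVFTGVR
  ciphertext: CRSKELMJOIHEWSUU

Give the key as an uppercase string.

DMZ

  i= 0: C-Z =  3 → D
  i= 1: R-F = 12 → M
  i= 2: S-T = 25 → Z
  i= 3: K-H =  3 → D
  i= 4: E-S = 12 → M
  i= 5: L-M = 25 → Z
  i= 6: M-J =  3 → D
  i= 7: J-X = 12 → M
  i= 8: O-P = 25 → Z
  i= 9: I-F =  3 → D
  i=10: H-V = 12 → M
  i=11: E-F = 25 → Z
  i=12: W-T =  3 → D
  i=13: S-G = 12 → M
  i=14: U-V = 25 → Z
  i=15: U-R =  3 → D
  shifts repeat with period 3: DMZ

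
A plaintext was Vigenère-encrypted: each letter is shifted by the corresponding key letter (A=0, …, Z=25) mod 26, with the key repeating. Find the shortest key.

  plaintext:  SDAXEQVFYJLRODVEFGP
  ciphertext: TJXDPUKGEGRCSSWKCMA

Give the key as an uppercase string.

BGXGLEP

  i= 0: T-S =  1 → B
  i= 1: J-D =  6 → G
  i= 2: X-A = 23 → X
  i= 3: D-X =  6 → G
  i= 4: P-E = 11 → L
  i= 5: U-Q =  4 → E
  i= 6: K-V = 15 → P
  i= 7: G-F =  1 → B
  i= 8: E-Y =  6 → G
  i= 9: G-J = 23 → X
  i=10: R-L =  6 → G
  i=11: C-R = 11 → L
  i=12: S-O =  4 → E
  i=13: S-D = 15 → P
  i=14: W-V =  1 → B
  i=15: K-E =  6 → G
  i=16: C-F = 23 → X
  i=17: M-G =  6 → G
  i=18: A-P = 11 → L
  shifts repeat with period 7: BGXGLEP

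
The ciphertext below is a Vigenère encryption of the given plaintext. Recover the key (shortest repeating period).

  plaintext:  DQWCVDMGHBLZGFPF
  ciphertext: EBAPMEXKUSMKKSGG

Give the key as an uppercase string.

BLENR

  i= 0: E-D =  1 → B
  i= 1: B-Q = 11 → L
  i= 2: A-W =  4 → E
  i= 3: P-C = 13 → N
  i= 4: M-V = 17 → R
  i= 5: E-D =  1 → B
  i= 6: X-M = 11 → L
  i= 7: K-G =  4 → E
  i= 8: U-H = 13 → N
  i= 9: S-B = 17 → R
  i=10: M-L =  1 → B
  i=11: K-Z = 11 → L
  i=12: K-G =  4 → E
  i=13: S-F = 13 → N
  i=14: G-P = 17 → R
  i=15: G-F =  1 → B
  shifts repeat with period 5: BLENR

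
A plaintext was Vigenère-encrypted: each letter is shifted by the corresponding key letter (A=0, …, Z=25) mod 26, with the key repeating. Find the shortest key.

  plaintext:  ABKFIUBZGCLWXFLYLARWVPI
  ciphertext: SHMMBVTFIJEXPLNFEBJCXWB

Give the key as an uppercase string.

  i= 0: S-A = 18 → S
  i= 1: H-B =  6 → G
  i= 2: M-K =  2 → C
  i= 3: M-F =  7 → H
  i= 4: B-I = 19 → T
  i= 5: V-U =  1 → B
  i= 6: T-B = 18 → S
  i= 7: F-Z =  6 → G
  i= 8: I-G =  2 → C
  i= 9: J-C =  7 → H
  i=10: E-L = 19 → T
  i=11: X-W =  1 → B
  i=12: P-X = 18 → S
  i=13: L-F =  6 → G
  i=14: N-L =  2 → C
  i=15: F-Y =  7 → H
  i=16: E-L = 19 → T
  i=17: B-A =  1 → B
  i=18: J-R = 18 → S
  i=19: C-W =  6 → G
  i=20: X-V =  2 → C
  i=21: W-P =  7 → H
  i=22: B-I = 19 → T
  shifts repeat with period 6: SGCHTB

SGCHTB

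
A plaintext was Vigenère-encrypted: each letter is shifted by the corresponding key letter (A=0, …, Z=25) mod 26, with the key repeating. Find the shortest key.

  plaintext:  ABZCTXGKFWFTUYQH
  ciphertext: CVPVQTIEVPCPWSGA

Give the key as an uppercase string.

CUQTXW

  i= 0: C-A =  2 → C
  i= 1: V-B = 20 → U
  i= 2: P-Z = 16 → Q
  i= 3: V-C = 19 → T
  i= 4: Q-T = 23 → X
  i= 5: T-X = 22 → W
  i= 6: I-G =  2 → C
  i= 7: E-K = 20 → U
  i= 8: V-F = 16 → Q
  i= 9: P-W = 19 → T
  i=10: C-F = 23 → X
  i=11: P-T = 22 → W
  i=12: W-U =  2 → C
  i=13: S-Y = 20 → U
  i=14: G-Q = 16 → Q
  i=15: A-H = 19 → T
  shifts repeat with period 6: CUQTXW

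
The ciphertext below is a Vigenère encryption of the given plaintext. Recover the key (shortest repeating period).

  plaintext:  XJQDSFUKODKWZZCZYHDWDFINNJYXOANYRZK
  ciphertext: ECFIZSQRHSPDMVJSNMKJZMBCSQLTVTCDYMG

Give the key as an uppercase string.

HTPFHNW

  i= 0: E-X =  7 → H
  i= 1: C-J = 19 → T
  i= 2: F-Q = 15 → P
  i= 3: I-D =  5 → F
  i= 4: Z-S =  7 → H
  i= 5: S-F = 13 → N
  i= 6: Q-U = 22 → W
  i= 7: R-K =  7 → H
  i= 8: H-O = 19 → T
  i= 9: S-D = 15 → P
  i=10: P-K =  5 → F
  i=11: D-W =  7 → H
  i=12: M-Z = 13 → N
  i=13: V-Z = 22 → W
  i=14: J-C =  7 → H
  i=15: S-Z = 19 → T
  i=16: N-Y = 15 → P
  i=17: M-H =  5 → F
  i=18: K-D =  7 → H
  i=19: J-W = 13 → N
  i=20: Z-D = 22 → W
  i=21: M-F =  7 → H
  i=22: B-I = 19 → T
  i=23: C-N = 15 → P
  i=24: S-N =  5 → F
  i=25: Q-J =  7 → H
  i=26: L-Y = 13 → N
  i=27: T-X = 22 → W
  i=28: V-O =  7 → H
  i=29: T-A = 19 → T
  i=30: C-N = 15 → P
  i=31: D-Y =  5 → F
  i=32: Y-R =  7 → H
  i=33: M-Z = 13 → N
  i=34: G-K = 22 → W
  shifts repeat with period 7: HTPFHNW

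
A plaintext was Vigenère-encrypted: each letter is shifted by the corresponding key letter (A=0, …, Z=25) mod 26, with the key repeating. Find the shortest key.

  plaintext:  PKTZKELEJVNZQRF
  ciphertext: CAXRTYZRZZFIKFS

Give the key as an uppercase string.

NQESJUO

  i= 0: C-P = 13 → N
  i= 1: A-K = 16 → Q
  i= 2: X-T =  4 → E
  i= 3: R-Z = 18 → S
  i= 4: T-K =  9 → J
  i= 5: Y-E = 20 → U
  i= 6: Z-L = 14 → O
  i= 7: R-E = 13 → N
  i= 8: Z-J = 16 → Q
  i= 9: Z-V =  4 → E
  i=10: F-N = 18 → S
  i=11: I-Z =  9 → J
  i=12: K-Q = 20 → U
  i=13: F-R = 14 → O
  i=14: S-F = 13 → N
  shifts repeat with period 7: NQESJUO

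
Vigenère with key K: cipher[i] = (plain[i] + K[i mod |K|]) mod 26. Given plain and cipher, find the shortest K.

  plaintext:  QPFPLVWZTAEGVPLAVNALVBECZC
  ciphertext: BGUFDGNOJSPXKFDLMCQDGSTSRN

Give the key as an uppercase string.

LRPQS

  i= 0: B-Q = 11 → L
  i= 1: G-P = 17 → R
  i= 2: U-F = 15 → P
  i= 3: F-P = 16 → Q
  i= 4: D-L = 18 → S
  i= 5: G-V = 11 → L
  i= 6: N-W = 17 → R
  i= 7: O-Z = 15 → P
  i= 8: J-T = 16 → Q
  i= 9: S-A = 18 → S
  i=10: P-E = 11 → L
  i=11: X-G = 17 → R
  i=12: K-V = 15 → P
  i=13: F-P = 16 → Q
  i=14: D-L = 18 → S
  i=15: L-A = 11 → L
  i=16: M-V = 17 → R
  i=17: C-N = 15 → P
  i=18: Q-A = 16 → Q
  i=19: D-L = 18 → S
  i=20: G-V = 11 → L
  i=21: S-B = 17 → R
  i=22: T-E = 15 → P
  i=23: S-C = 16 → Q
  i=24: R-Z = 18 → S
  i=25: N-C = 11 → L
  shifts repeat with period 5: LRPQS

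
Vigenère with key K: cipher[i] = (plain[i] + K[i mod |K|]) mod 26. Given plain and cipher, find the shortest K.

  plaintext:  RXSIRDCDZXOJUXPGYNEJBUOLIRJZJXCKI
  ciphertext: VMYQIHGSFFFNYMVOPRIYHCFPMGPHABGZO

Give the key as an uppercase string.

EPGIRE

  i= 0: V-R =  4 → E
  i= 1: M-X = 15 → P
  i= 2: Y-S =  6 → G
  i= 3: Q-I =  8 → I
  i= 4: I-R = 17 → R
  i= 5: H-D =  4 → E
  i= 6: G-C =  4 → E
  i= 7: S-D = 15 → P
  i= 8: F-Z =  6 → G
  i= 9: F-X =  8 → I
  i=10: F-O = 17 → R
  i=11: N-J =  4 → E
  i=12: Y-U =  4 → E
  i=13: M-X = 15 → P
  i=14: V-P =  6 → G
  i=15: O-G =  8 → I
  i=16: P-Y = 17 → R
  i=17: R-N =  4 → E
  i=18: I-E =  4 → E
  i=19: Y-J = 15 → P
  i=20: H-B =  6 → G
  i=21: C-U =  8 → I
  i=22: F-O = 17 → R
  i=23: P-L =  4 → E
  i=24: M-I =  4 → E
  i=25: G-R = 15 → P
  i=26: P-J =  6 → G
  i=27: H-Z =  8 → I
  i=28: A-J = 17 → R
  i=29: B-X =  4 → E
  i=30: G-C =  4 → E
  i=31: Z-K = 15 → P
  i=32: O-I =  6 → G
  shifts repeat with period 6: EPGIRE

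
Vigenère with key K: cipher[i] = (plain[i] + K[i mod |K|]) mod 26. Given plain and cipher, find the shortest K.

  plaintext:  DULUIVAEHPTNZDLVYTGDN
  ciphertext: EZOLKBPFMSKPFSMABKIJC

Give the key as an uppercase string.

BFDRCGP

  i= 0: E-D =  1 → B
  i= 1: Z-U =  5 → F
  i= 2: O-L =  3 → D
  i= 3: L-U = 17 → R
  i= 4: K-I =  2 → C
  i= 5: B-V =  6 → G
  i= 6: P-A = 15 → P
  i= 7: F-E =  1 → B
  i= 8: M-H =  5 → F
  i= 9: S-P =  3 → D
  i=10: K-T = 17 → R
  i=11: P-N =  2 → C
  i=12: F-Z =  6 → G
  i=13: S-D = 15 → P
  i=14: M-L =  1 → B
  i=15: A-V =  5 → F
  i=16: B-Y =  3 → D
  i=17: K-T = 17 → R
  i=18: I-G =  2 → C
  i=19: J-D =  6 → G
  i=20: C-N = 15 → P
  shifts repeat with period 7: BFDRCGP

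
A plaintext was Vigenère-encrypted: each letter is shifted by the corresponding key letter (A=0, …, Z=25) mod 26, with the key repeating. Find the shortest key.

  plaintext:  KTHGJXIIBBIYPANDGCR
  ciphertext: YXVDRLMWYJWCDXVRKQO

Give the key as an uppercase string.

  i= 0: Y-K = 14 → O
  i= 1: X-T =  4 → E
  i= 2: V-H = 14 → O
  i= 3: D-G = 23 → X
  i= 4: R-J =  8 → I
  i= 5: L-X = 14 → O
  i= 6: M-I =  4 → E
  i= 7: W-I = 14 → O
  i= 8: Y-B = 23 → X
  i= 9: J-B =  8 → I
  i=10: W-I = 14 → O
  i=11: C-Y =  4 → E
  i=12: D-P = 14 → O
  i=13: X-A = 23 → X
  i=14: V-N =  8 → I
  i=15: R-D = 14 → O
  i=16: K-G =  4 → E
  i=17: Q-C = 14 → O
  i=18: O-R = 23 → X
  shifts repeat with period 5: OEOXI

OEOXI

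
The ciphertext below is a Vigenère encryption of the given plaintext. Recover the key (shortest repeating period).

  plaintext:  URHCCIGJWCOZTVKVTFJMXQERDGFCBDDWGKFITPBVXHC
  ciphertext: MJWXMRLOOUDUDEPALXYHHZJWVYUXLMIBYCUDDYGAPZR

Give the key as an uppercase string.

  i= 0: M-U = 18 → S
  i= 1: J-R = 18 → S
  i= 2: W-H = 15 → P
  i= 3: X-C = 21 → V
  i= 4: M-C = 10 → K
  i= 5: R-I =  9 → J
  i= 6: L-G =  5 → F
  i= 7: O-J =  5 → F
  i= 8: O-W = 18 → S
  i= 9: U-C = 18 → S
  i=10: D-O = 15 → P
  i=11: U-Z = 21 → V
  i=12: D-T = 10 → K
  i=13: E-V =  9 → J
  i=14: P-K =  5 → F
  i=15: A-V =  5 → F
  i=16: L-T = 18 → S
  i=17: X-F = 18 → S
  i=18: Y-J = 15 → P
  i=19: H-M = 21 → V
  i=20: H-X = 10 → K
  i=21: Z-Q =  9 → J
  i=22: J-E =  5 → F
  i=23: W-R =  5 → F
  i=24: V-D = 18 → S
  i=25: Y-G = 18 → S
  i=26: U-F = 15 → P
  i=27: X-C = 21 → V
  i=28: L-B = 10 → K
  i=29: M-D =  9 → J
  i=30: I-D =  5 → F
  i=31: B-W =  5 → F
  i=32: Y-G = 18 → S
  i=33: C-K = 18 → S
  i=34: U-F = 15 → P
  i=35: D-I = 21 → V
  i=36: D-T = 10 → K
  i=37: Y-P =  9 → J
  i=38: G-B =  5 → F
  i=39: A-V =  5 → F
  i=40: P-X = 18 → S
  i=41: Z-H = 18 → S
  i=42: R-C = 15 → P
  shifts repeat with period 8: SSPVKJFF

SSPVKJFF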